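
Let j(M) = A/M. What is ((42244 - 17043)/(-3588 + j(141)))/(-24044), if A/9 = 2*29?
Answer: 1184447/4050500328 ≈ 0.00029242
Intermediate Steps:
A = 522 (A = 9*(2*29) = 9*58 = 522)
j(M) = 522/M
((42244 - 17043)/(-3588 + j(141)))/(-24044) = ((42244 - 17043)/(-3588 + 522/141))/(-24044) = (25201/(-3588 + 522*(1/141)))*(-1/24044) = (25201/(-3588 + 174/47))*(-1/24044) = (25201/(-168462/47))*(-1/24044) = (25201*(-47/168462))*(-1/24044) = -1184447/168462*(-1/24044) = 1184447/4050500328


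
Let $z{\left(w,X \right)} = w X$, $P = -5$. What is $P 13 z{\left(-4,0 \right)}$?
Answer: $0$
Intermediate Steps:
$z{\left(w,X \right)} = X w$
$P 13 z{\left(-4,0 \right)} = \left(-5\right) 13 \cdot 0 \left(-4\right) = \left(-65\right) 0 = 0$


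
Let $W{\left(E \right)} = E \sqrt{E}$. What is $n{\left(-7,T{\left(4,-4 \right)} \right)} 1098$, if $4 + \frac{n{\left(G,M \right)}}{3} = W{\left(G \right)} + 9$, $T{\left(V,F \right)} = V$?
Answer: $16470 - 23058 i \sqrt{7} \approx 16470.0 - 61006.0 i$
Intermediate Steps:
$W{\left(E \right)} = E^{\frac{3}{2}}$
$n{\left(G,M \right)} = 15 + 3 G^{\frac{3}{2}}$ ($n{\left(G,M \right)} = -12 + 3 \left(G^{\frac{3}{2}} + 9\right) = -12 + 3 \left(9 + G^{\frac{3}{2}}\right) = -12 + \left(27 + 3 G^{\frac{3}{2}}\right) = 15 + 3 G^{\frac{3}{2}}$)
$n{\left(-7,T{\left(4,-4 \right)} \right)} 1098 = \left(15 + 3 \left(-7\right)^{\frac{3}{2}}\right) 1098 = \left(15 + 3 \left(- 7 i \sqrt{7}\right)\right) 1098 = \left(15 - 21 i \sqrt{7}\right) 1098 = 16470 - 23058 i \sqrt{7}$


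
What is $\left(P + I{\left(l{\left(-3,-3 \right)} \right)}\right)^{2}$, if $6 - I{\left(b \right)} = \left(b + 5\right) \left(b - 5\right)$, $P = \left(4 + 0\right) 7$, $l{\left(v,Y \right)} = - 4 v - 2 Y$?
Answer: $70225$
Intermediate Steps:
$P = 28$ ($P = 4 \cdot 7 = 28$)
$I{\left(b \right)} = 6 - \left(-5 + b\right) \left(5 + b\right)$ ($I{\left(b \right)} = 6 - \left(b + 5\right) \left(b - 5\right) = 6 - \left(5 + b\right) \left(-5 + b\right) = 6 - \left(-5 + b\right) \left(5 + b\right)$)
$\left(P + I{\left(l{\left(-3,-3 \right)} \right)}\right)^{2} = \left(28 + \left(31 - \left(\left(-4\right) \left(-3\right) - -6\right)^{2}\right)\right)^{2} = \left(28 + \left(31 - \left(12 + 6\right)^{2}\right)\right)^{2} = \left(28 + \left(31 - 18^{2}\right)\right)^{2} = \left(28 + \left(31 - 324\right)\right)^{2} = \left(28 - 293\right)^{2} = \left(-265\right)^{2} = 70225$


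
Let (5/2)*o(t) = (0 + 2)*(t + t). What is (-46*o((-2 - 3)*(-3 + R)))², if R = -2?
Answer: 3385600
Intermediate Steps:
o(t) = 8*t/5 (o(t) = 2*((0 + 2)*(t + t))/5 = 2*(2*(2*t))/5 = 2*(4*t)/5 = 8*t/5)
(-46*o((-2 - 3)*(-3 + R)))² = (-368*(-2 - 3)*(-3 - 2)/5)² = (-368*(-5*(-5))/5)² = (-368*25/5)² = (-46*40)² = (-1840)² = 3385600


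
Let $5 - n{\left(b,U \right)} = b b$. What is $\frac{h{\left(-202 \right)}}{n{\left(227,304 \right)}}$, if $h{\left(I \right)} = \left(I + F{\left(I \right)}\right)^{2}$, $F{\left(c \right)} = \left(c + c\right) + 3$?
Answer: $- \frac{363609}{51524} \approx -7.0571$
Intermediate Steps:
$F{\left(c \right)} = 3 + 2 c$ ($F{\left(c \right)} = 2 c + 3 = 3 + 2 c$)
$n{\left(b,U \right)} = 5 - b^{2}$ ($n{\left(b,U \right)} = 5 - b b = 5 - b^{2}$)
$h{\left(I \right)} = \left(3 + 3 I\right)^{2}$ ($h{\left(I \right)} = \left(I + \left(3 + 2 I\right)\right)^{2} = \left(3 + 3 I\right)^{2}$)
$\frac{h{\left(-202 \right)}}{n{\left(227,304 \right)}} = \frac{9 \left(1 - 202\right)^{2}}{5 - 227^{2}} = \frac{9 \left(-201\right)^{2}}{5 - 51529} = \frac{9 \cdot 40401}{5 - 51529} = \frac{363609}{-51524} = 363609 \left(- \frac{1}{51524}\right) = - \frac{363609}{51524}$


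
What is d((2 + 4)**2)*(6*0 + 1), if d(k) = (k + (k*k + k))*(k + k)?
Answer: 98496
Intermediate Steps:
d(k) = 2*k*(k**2 + 2*k) (d(k) = (k + (k**2 + k))*(2*k) = (k + (k + k**2))*(2*k) = (k**2 + 2*k)*(2*k) = 2*k*(k**2 + 2*k))
d((2 + 4)**2)*(6*0 + 1) = (2*((2 + 4)**2)**2*(2 + (2 + 4)**2))*(6*0 + 1) = (2*(6**2)**2*(2 + 6**2))*(0 + 1) = (2*36**2*(2 + 36))*1 = (2*1296*38)*1 = 98496*1 = 98496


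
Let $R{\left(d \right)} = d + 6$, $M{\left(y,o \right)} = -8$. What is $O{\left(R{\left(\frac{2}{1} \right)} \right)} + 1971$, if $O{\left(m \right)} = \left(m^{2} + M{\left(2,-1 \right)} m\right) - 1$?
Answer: $1970$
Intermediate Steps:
$R{\left(d \right)} = 6 + d$
$O{\left(m \right)} = -1 + m^{2} - 8 m$ ($O{\left(m \right)} = \left(m^{2} - 8 m\right) - 1 = -1 + m^{2} - 8 m$)
$O{\left(R{\left(\frac{2}{1} \right)} \right)} + 1971 = \left(-1 + \left(6 + \frac{2}{1}\right)^{2} - 8 \left(6 + \frac{2}{1}\right)\right) + 1971 = \left(-1 + \left(6 + 2 \cdot 1\right)^{2} - 8 \left(6 + 2 \cdot 1\right)\right) + 1971 = \left(-1 + \left(6 + 2\right)^{2} - 8 \left(6 + 2\right)\right) + 1971 = \left(-1 + 8^{2} - 64\right) + 1971 = \left(-1 + 64 - 64\right) + 1971 = -1 + 1971 = 1970$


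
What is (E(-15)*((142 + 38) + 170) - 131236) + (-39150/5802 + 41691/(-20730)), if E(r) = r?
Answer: -912053883569/6681970 ≈ -1.3649e+5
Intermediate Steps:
(E(-15)*((142 + 38) + 170) - 131236) + (-39150/5802 + 41691/(-20730)) = (-15*((142 + 38) + 170) - 131236) + (-39150/5802 + 41691/(-20730)) = (-15*(180 + 170) - 131236) + (-39150*1/5802 + 41691*(-1/20730)) = (-15*350 - 131236) + (-6525/967 - 13897/6910) = (-5250 - 131236) - 58526149/6681970 = -136486 - 58526149/6681970 = -912053883569/6681970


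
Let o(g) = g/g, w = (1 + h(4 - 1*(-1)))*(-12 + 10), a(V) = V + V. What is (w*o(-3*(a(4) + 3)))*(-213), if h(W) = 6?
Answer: 2982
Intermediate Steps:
a(V) = 2*V
w = -14 (w = (1 + 6)*(-12 + 10) = 7*(-2) = -14)
o(g) = 1
(w*o(-3*(a(4) + 3)))*(-213) = -14*1*(-213) = -14*(-213) = 2982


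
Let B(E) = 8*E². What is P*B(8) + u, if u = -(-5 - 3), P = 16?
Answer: 8200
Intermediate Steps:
u = 8 (u = -1*(-8) = 8)
P*B(8) + u = 16*(8*8²) + 8 = 16*(8*64) + 8 = 16*512 + 8 = 8192 + 8 = 8200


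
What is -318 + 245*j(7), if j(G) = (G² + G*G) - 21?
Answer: 18547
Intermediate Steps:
j(G) = -21 + 2*G² (j(G) = (G² + G²) - 21 = 2*G² - 21 = -21 + 2*G²)
-318 + 245*j(7) = -318 + 245*(-21 + 2*7²) = -318 + 245*(-21 + 2*49) = -318 + 245*(-21 + 98) = -318 + 245*77 = -318 + 18865 = 18547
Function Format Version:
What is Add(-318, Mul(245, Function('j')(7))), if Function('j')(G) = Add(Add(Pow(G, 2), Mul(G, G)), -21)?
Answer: 18547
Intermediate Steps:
Function('j')(G) = Add(-21, Mul(2, Pow(G, 2))) (Function('j')(G) = Add(Add(Pow(G, 2), Pow(G, 2)), -21) = Add(Mul(2, Pow(G, 2)), -21) = Add(-21, Mul(2, Pow(G, 2))))
Add(-318, Mul(245, Function('j')(7))) = Add(-318, Mul(245, Add(-21, Mul(2, Pow(7, 2))))) = Add(-318, Mul(245, Add(-21, Mul(2, 49)))) = Add(-318, Mul(245, Add(-21, 98))) = Add(-318, Mul(245, 77)) = Add(-318, 18865) = 18547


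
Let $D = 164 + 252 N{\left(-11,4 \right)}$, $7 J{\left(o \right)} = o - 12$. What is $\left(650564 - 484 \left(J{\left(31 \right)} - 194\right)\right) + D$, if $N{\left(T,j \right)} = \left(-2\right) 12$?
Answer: $\frac{5160836}{7} \approx 7.3726 \cdot 10^{5}$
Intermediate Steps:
$J{\left(o \right)} = - \frac{12}{7} + \frac{o}{7}$ ($J{\left(o \right)} = \frac{o - 12}{7} = \frac{-12 + o}{7} = - \frac{12}{7} + \frac{o}{7}$)
$N{\left(T,j \right)} = -24$
$D = -5884$ ($D = 164 + 252 \left(-24\right) = 164 - 6048 = -5884$)
$\left(650564 - 484 \left(J{\left(31 \right)} - 194\right)\right) + D = \left(650564 - 484 \left(\left(- \frac{12}{7} + \frac{1}{7} \cdot 31\right) - 194\right)\right) - 5884 = \left(650564 - 484 \left(\left(- \frac{12}{7} + \frac{31}{7}\right) - 194\right)\right) - 5884 = \left(650564 - 484 \left(\frac{19}{7} - 194\right)\right) - 5884 = \left(650564 - - \frac{648076}{7}\right) - 5884 = \left(650564 + \frac{648076}{7}\right) - 5884 = \frac{5202024}{7} - 5884 = \frac{5160836}{7}$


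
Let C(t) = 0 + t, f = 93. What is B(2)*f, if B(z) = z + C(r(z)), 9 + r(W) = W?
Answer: -465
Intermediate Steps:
r(W) = -9 + W
C(t) = t
B(z) = -9 + 2*z (B(z) = z + (-9 + z) = -9 + 2*z)
B(2)*f = (-9 + 2*2)*93 = (-9 + 4)*93 = -5*93 = -465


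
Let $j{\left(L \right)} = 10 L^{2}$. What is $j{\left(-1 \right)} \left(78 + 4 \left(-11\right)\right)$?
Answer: $340$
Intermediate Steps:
$j{\left(-1 \right)} \left(78 + 4 \left(-11\right)\right) = 10 \left(-1\right)^{2} \left(78 + 4 \left(-11\right)\right) = 10 \cdot 1 \left(78 - 44\right) = 10 \cdot 34 = 340$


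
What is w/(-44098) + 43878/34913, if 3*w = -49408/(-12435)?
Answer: 36090457459958/28717267273785 ≈ 1.2568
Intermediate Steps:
w = 49408/37305 (w = (-49408/(-12435))/3 = (-49408*(-1/12435))/3 = (1/3)*(49408/12435) = 49408/37305 ≈ 1.3244)
w/(-44098) + 43878/34913 = (49408/37305)/(-44098) + 43878/34913 = (49408/37305)*(-1/44098) + 43878*(1/34913) = -24704/822537945 + 43878/34913 = 36090457459958/28717267273785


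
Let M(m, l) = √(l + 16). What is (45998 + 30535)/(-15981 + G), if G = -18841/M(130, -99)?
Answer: -1223073873/259669268 - 17372991*I*√83/259669268 ≈ -4.7101 - 0.60953*I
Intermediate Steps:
M(m, l) = √(16 + l)
G = 227*I*√83 (G = -18841/√(16 - 99) = -18841*(-I*√83/83) = -(-227)*I*√83 = 227*I*√83 ≈ 2068.1*I)
(45998 + 30535)/(-15981 + G) = (45998 + 30535)/(-15981 + 227*I*√83) = 76533/(-15981 + 227*I*√83)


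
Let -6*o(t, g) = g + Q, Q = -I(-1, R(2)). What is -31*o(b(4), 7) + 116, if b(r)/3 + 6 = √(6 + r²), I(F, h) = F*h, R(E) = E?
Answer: 325/2 ≈ 162.50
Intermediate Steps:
Q = 2 (Q = -(-1)*2 = -1*(-2) = 2)
b(r) = -18 + 3*√(6 + r²)
o(t, g) = -⅓ - g/6 (o(t, g) = -(g + 2)/6 = -(2 + g)/6 = -⅓ - g/6)
-31*o(b(4), 7) + 116 = -31*(-⅓ - ⅙*7) + 116 = -31*(-⅓ - 7/6) + 116 = -31*(-3/2) + 116 = 93/2 + 116 = 325/2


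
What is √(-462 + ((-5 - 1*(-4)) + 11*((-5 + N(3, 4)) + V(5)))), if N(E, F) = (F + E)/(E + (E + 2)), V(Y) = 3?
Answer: I*√7606/4 ≈ 21.803*I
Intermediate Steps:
N(E, F) = (E + F)/(2 + 2*E) (N(E, F) = (E + F)/(E + (2 + E)) = (E + F)/(2 + 2*E))
√(-462 + ((-5 - 1*(-4)) + 11*((-5 + N(3, 4)) + V(5)))) = √(-462 + ((-5 - 1*(-4)) + 11*((-5 + (3 + 4)/(2*(1 + 3))) + 3))) = √(-462 + ((-5 + 4) + 11*((-5 + (½)*7/4) + 3))) = √(-462 + (-1 + 11*((-5 + (½)*(¼)*7) + 3))) = √(-462 + (-1 + 11*((-5 + 7/8) + 3))) = √(-462 + (-1 + 11*(-33/8 + 3))) = √(-462 + (-1 + 11*(-9/8))) = √(-462 + (-1 - 99/8)) = √(-462 - 107/8) = √(-3803/8) = I*√7606/4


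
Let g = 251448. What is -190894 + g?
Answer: 60554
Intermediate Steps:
-190894 + g = -190894 + 251448 = 60554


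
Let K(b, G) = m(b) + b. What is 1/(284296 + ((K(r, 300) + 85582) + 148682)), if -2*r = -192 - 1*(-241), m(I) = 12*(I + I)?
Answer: 2/1035895 ≈ 1.9307e-6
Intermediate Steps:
m(I) = 24*I (m(I) = 12*(2*I) = 24*I)
r = -49/2 (r = -(-192 - 1*(-241))/2 = -(-192 + 241)/2 = -1/2*49 = -49/2 ≈ -24.500)
K(b, G) = 25*b (K(b, G) = 24*b + b = 25*b)
1/(284296 + ((K(r, 300) + 85582) + 148682)) = 1/(284296 + ((25*(-49/2) + 85582) + 148682)) = 1/(284296 + ((-1225/2 + 85582) + 148682)) = 1/(284296 + (169939/2 + 148682)) = 1/(284296 + 467303/2) = 1/(1035895/2) = 2/1035895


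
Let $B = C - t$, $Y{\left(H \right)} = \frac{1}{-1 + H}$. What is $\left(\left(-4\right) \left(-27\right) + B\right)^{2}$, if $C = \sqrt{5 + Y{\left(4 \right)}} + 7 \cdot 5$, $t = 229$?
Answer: $\frac{22204}{3} - \frac{688 \sqrt{3}}{3} \approx 7004.1$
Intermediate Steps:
$C = 35 + \frac{4 \sqrt{3}}{3}$ ($C = \sqrt{5 + \frac{1}{-1 + 4}} + 7 \cdot 5 = \sqrt{5 + \frac{1}{3}} + 35 = \sqrt{\frac{16}{3}} + 35 = \frac{4 \sqrt{3}}{3} + 35 = 35 + \frac{4 \sqrt{3}}{3} \approx 37.309$)
$B = -194 + \frac{4 \sqrt{3}}{3}$ ($B = \left(35 + \frac{4 \sqrt{3}}{3}\right) - 229 = -194 + \frac{4 \sqrt{3}}{3} \approx -191.69$)
$\left(\left(-4\right) \left(-27\right) + B\right)^{2} = \left(\left(-4\right) \left(-27\right) - \left(194 - \frac{4 \sqrt{3}}{3}\right)\right)^{2} = \left(108 - \left(194 - \frac{4 \sqrt{3}}{3}\right)\right)^{2} = \left(-86 + \frac{4 \sqrt{3}}{3}\right)^{2}$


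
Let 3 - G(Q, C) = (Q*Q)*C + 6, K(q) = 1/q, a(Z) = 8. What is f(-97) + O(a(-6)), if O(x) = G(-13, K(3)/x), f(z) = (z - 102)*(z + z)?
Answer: 926303/24 ≈ 38596.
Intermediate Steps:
K(q) = 1/q
f(z) = 2*z*(-102 + z) (f(z) = (-102 + z)*(2*z) = 2*z*(-102 + z))
G(Q, C) = -3 - C*Q**2 (G(Q, C) = 3 - ((Q*Q)*C + 6) = 3 - (Q**2*C + 6) = 3 - (C*Q**2 + 6) = 3 - (6 + C*Q**2) = 3 + (-6 - C*Q**2) = -3 - C*Q**2)
O(x) = -3 - 169/(3*x) (O(x) = -3 - 1*1/(3*x)*(-13)**2 = -3 - 1*1/(3*x)*169 = -3 - 169/(3*x))
f(-97) + O(a(-6)) = 2*(-97)*(-102 - 97) + (-3 - 169/3/8) = 2*(-97)*(-199) + (-3 - 169/3*1/8) = 38606 + (-3 - 169/24) = 38606 - 241/24 = 926303/24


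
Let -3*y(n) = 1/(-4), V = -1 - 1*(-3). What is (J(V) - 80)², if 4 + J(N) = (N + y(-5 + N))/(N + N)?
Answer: 16056049/2304 ≈ 6968.8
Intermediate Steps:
V = 2 (V = -1 + 3 = 2)
y(n) = 1/12 (y(n) = -⅓/(-4) = -⅓*(-¼) = 1/12)
J(N) = -4 + (1/12 + N)/(2*N) (J(N) = -4 + (N + 1/12)/(N + N) = -4 + (1/12 + N)/((2*N)) = -4 + (1/12 + N)*(1/(2*N)) = -4 + (1/12 + N)/(2*N))
(J(V) - 80)² = ((1/24)*(1 - 84*2)/2 - 80)² = ((1/24)*(½)*(1 - 168) - 80)² = ((1/24)*(½)*(-167) - 80)² = (-167/48 - 80)² = (-4007/48)² = 16056049/2304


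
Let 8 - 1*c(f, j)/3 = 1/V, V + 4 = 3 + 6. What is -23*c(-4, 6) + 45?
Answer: -2466/5 ≈ -493.20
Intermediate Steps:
V = 5 (V = -4 + (3 + 6) = -4 + 9 = 5)
c(f, j) = 117/5 (c(f, j) = 24 - 3/5 = 24 - 3*⅕ = 24 - ⅗ = 117/5)
-23*c(-4, 6) + 45 = -23*117/5 + 45 = -2691/5 + 45 = -2466/5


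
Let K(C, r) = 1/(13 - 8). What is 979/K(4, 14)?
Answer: 4895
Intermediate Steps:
K(C, r) = 1/5
979/K(4, 14) = 979/(1/5) = 979*5 = 4895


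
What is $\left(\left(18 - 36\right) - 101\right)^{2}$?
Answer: $14161$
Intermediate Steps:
$\left(\left(18 - 36\right) - 101\right)^{2} = \left(-18 - 101\right)^{2} = \left(-119\right)^{2} = 14161$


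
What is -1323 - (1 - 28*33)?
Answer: -400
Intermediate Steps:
-1323 - (1 - 28*33) = -1323 - (1 - 924) = -1323 - 1*(-923) = -1323 + 923 = -400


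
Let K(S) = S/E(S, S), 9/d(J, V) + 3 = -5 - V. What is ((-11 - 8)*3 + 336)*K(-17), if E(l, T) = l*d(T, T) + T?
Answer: 279/2 ≈ 139.50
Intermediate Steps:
d(J, V) = 9/(-8 - V) (d(J, V) = 9/(-3 + (-5 - V)) = 9/(-8 - V))
E(l, T) = T - 9*l/(8 + T) (E(l, T) = l*(-9/(8 + T)) + T = -9*l/(8 + T) + T = T - 9*l/(8 + T))
K(S) = S*(8 + S)/(-9*S + S*(8 + S)) (K(S) = S/(((-9*S + S*(8 + S))/(8 + S))) = S*((8 + S)/(-9*S + S*(8 + S))) = S*(8 + S)/(-9*S + S*(8 + S)))
((-11 - 8)*3 + 336)*K(-17) = ((-11 - 8)*3 + 336)*((8 - 17)/(-1 - 17)) = (-19*3 + 336)*(-9/(-18)) = (-57 + 336)*(-1/18*(-9)) = 279*(½) = 279/2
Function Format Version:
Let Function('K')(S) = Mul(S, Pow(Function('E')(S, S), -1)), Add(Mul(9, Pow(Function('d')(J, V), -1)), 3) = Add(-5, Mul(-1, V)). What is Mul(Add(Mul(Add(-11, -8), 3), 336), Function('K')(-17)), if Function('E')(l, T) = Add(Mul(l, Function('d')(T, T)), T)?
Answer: Rational(279, 2) ≈ 139.50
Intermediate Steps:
Function('d')(J, V) = Mul(9, Pow(Add(-8, Mul(-1, V)), -1)) (Function('d')(J, V) = Mul(9, Pow(Add(-3, Add(-5, Mul(-1, V))), -1)) = Mul(9, Pow(Add(-8, Mul(-1, V)), -1)))
Function('E')(l, T) = Add(T, Mul(-9, l, Pow(Add(8, T), -1))) (Function('E')(l, T) = Add(Mul(l, Mul(-9, Pow(Add(8, T), -1))), T) = Add(Mul(-9, l, Pow(Add(8, T), -1)), T) = Add(T, Mul(-9, l, Pow(Add(8, T), -1))))
Function('K')(S) = Mul(S, Pow(Add(Mul(-9, S), Mul(S, Add(8, S))), -1), Add(8, S)) (Function('K')(S) = Mul(S, Pow(Mul(Pow(Add(8, S), -1), Add(Mul(-9, S), Mul(S, Add(8, S)))), -1)) = Mul(S, Mul(Pow(Add(Mul(-9, S), Mul(S, Add(8, S))), -1), Add(8, S))) = Mul(S, Pow(Add(Mul(-9, S), Mul(S, Add(8, S))), -1), Add(8, S)))
Mul(Add(Mul(Add(-11, -8), 3), 336), Function('K')(-17)) = Mul(Add(Mul(Add(-11, -8), 3), 336), Mul(Pow(Add(-1, -17), -1), Add(8, -17))) = Mul(Add(Mul(-19, 3), 336), Mul(Pow(-18, -1), -9)) = Mul(Add(-57, 336), Mul(Rational(-1, 18), -9)) = Mul(279, Rational(1, 2)) = Rational(279, 2)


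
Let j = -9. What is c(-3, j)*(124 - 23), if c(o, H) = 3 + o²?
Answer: 1212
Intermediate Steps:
c(-3, j)*(124 - 23) = (3 + (-3)²)*(124 - 23) = (3 + 9)*101 = 12*101 = 1212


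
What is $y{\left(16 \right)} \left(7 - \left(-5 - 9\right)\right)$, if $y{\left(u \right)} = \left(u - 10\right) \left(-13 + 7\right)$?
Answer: $-756$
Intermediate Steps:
$y{\left(u \right)} = 60 - 6 u$ ($y{\left(u \right)} = \left(-10 + u\right) \left(-6\right) = 60 - 6 u$)
$y{\left(16 \right)} \left(7 - \left(-5 - 9\right)\right) = \left(60 - 96\right) \left(7 - \left(-5 - 9\right)\right) = - 36 \left(7 - -14\right) = - 36 \left(7 + 14\right) = \left(-36\right) 21 = -756$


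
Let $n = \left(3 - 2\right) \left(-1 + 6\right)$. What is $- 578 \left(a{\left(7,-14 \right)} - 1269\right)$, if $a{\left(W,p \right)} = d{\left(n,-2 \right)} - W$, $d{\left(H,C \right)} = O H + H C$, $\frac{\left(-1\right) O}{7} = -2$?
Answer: $702848$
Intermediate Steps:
$n = 5$ ($n = 1 \cdot 5 = 5$)
$O = 14$ ($O = \left(-7\right) \left(-2\right) = 14$)
$d{\left(H,C \right)} = 14 H + C H$ ($d{\left(H,C \right)} = 14 H + H C = 14 H + C H$)
$a{\left(W,p \right)} = 60 - W$ ($a{\left(W,p \right)} = 5 \left(14 - 2\right) - W = 5 \cdot 12 - W = 60 - W$)
$- 578 \left(a{\left(7,-14 \right)} - 1269\right) = - 578 \left(\left(60 - 7\right) - 1269\right) = - 578 \left(53 - 1269\right) = \left(-578\right) \left(-1216\right) = 702848$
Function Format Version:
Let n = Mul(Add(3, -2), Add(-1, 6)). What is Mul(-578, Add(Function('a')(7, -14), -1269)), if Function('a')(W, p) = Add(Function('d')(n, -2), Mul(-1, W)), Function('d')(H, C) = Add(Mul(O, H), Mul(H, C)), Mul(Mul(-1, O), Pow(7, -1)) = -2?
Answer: 702848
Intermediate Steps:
n = 5 (n = Mul(1, 5) = 5)
O = 14 (O = Mul(-7, -2) = 14)
Function('d')(H, C) = Add(Mul(14, H), Mul(C, H)) (Function('d')(H, C) = Add(Mul(14, H), Mul(H, C)) = Add(Mul(14, H), Mul(C, H)))
Function('a')(W, p) = Add(60, Mul(-1, W)) (Function('a')(W, p) = Add(Mul(5, Add(14, -2)), Mul(-1, W)) = Add(Mul(5, 12), Mul(-1, W)) = Add(60, Mul(-1, W)))
Mul(-578, Add(Function('a')(7, -14), -1269)) = Mul(-578, Add(Add(60, Mul(-1, 7)), -1269)) = Mul(-578, Add(Add(60, -7), -1269)) = Mul(-578, Add(53, -1269)) = Mul(-578, -1216) = 702848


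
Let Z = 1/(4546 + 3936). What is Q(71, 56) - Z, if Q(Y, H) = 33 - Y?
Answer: -322317/8482 ≈ -38.000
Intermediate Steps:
Z = 1/8482 ≈ 0.00011790
Q(71, 56) - Z = (33 - 1*71) - 1*1/8482 = (33 - 71) - 1/8482 = -38 - 1/8482 = -322317/8482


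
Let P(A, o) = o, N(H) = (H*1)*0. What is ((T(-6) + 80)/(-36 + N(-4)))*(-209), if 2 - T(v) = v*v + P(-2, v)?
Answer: 2717/9 ≈ 301.89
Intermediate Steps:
N(H) = 0 (N(H) = H*0 = 0)
T(v) = 2 - v - v² (T(v) = 2 - (v*v + v) = 2 - (v² + v) = 2 - (v + v²) = 2 + (-v - v²) = 2 - v - v²)
((T(-6) + 80)/(-36 + N(-4)))*(-209) = (((2 - 1*(-6) - 1*(-6)²) + 80)/(-36 + 0))*(-209) = (((2 + 6 - 1*36) + 80)/(-36))*(-209) = (((2 + 6 - 36) + 80)*(-1/36))*(-209) = ((-28 + 80)*(-1/36))*(-209) = (52*(-1/36))*(-209) = -13/9*(-209) = 2717/9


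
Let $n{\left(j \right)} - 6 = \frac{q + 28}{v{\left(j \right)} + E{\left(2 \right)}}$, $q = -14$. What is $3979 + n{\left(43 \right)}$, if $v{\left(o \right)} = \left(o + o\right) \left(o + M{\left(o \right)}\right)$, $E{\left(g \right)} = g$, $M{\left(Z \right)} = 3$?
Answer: $\frac{7886322}{1979} \approx 3985.0$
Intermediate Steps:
$v{\left(o \right)} = 2 o \left(3 + o\right)$ ($v{\left(o \right)} = \left(o + o\right) \left(o + 3\right) = 2 o \left(3 + o\right)$)
$n{\left(j \right)} = 6 + \frac{14}{2 + 2 j \left(3 + j\right)}$ ($n{\left(j \right)} = 6 + \frac{-14 + 28}{2 j \left(3 + j\right) + 2} = 6 + \frac{14}{2 + 2 j \left(3 + j\right)}$)
$3979 + n{\left(43 \right)} = 3979 + \frac{13 + 6 \cdot 43 \left(3 + 43\right)}{1 + 43 \left(3 + 43\right)} = 3979 + \frac{13 + 6 \cdot 43 \cdot 46}{1 + 43 \cdot 46} = 3979 + \frac{13 + 11868}{1 + 1978} = 3979 + \frac{1}{1979} \cdot 11881 = 3979 + \frac{11881}{1979} = \frac{7886322}{1979}$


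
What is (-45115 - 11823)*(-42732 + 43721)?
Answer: -56311682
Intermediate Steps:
(-45115 - 11823)*(-42732 + 43721) = -56938*989 = -56311682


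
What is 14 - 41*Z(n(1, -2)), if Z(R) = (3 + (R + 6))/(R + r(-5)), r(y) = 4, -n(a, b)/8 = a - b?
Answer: -67/4 ≈ -16.750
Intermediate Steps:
n(a, b) = -8*a + 8*b (n(a, b) = -8*(a - b) = -8*a + 8*b)
Z(R) = (9 + R)/(4 + R) (Z(R) = (3 + (R + 6))/(R + 4) = (3 + (6 + R))/(4 + R) = (9 + R)/(4 + R))
14 - 41*Z(n(1, -2)) = 14 - 41*(9 + (-8*1 + 8*(-2)))/(4 + (-8*1 + 8*(-2))) = 14 - 41*(9 + (-8 - 16))/(4 + (-8 - 16)) = 14 - 41*(9 - 24)/(4 - 24) = 14 - 41*(-15)/(-20) = 14 - (-41)*(-15)/20 = 14 - 41*¾ = 14 - 123/4 = -67/4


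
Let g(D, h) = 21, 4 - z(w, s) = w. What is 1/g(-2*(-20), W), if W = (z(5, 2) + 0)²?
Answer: 1/21 ≈ 0.047619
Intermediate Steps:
z(w, s) = 4 - w
W = 1 (W = ((4 - 1*5) + 0)² = ((4 - 5) + 0)² = (-1 + 0)² = (-1)² = 1)
1/g(-2*(-20), W) = 1/21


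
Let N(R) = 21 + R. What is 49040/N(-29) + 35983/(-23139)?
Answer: -141878053/23139 ≈ -6131.6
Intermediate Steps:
49040/N(-29) + 35983/(-23139) = 49040/(21 - 29) + 35983/(-23139) = 49040/(-8) + 35983*(-1/23139) = 49040*(-1/8) - 35983/23139 = -6130 - 35983/23139 = -141878053/23139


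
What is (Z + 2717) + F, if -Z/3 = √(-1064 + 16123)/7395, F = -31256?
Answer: -28539 - 37*√11/2465 ≈ -28539.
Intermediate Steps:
Z = -37*√11/2465 (Z = -3*√(-1064 + 16123)/7395 = -3*√15059/7395 = -3*37*√11/7395 = -37*√11/2465 ≈ -0.049783)
(Z + 2717) + F = (-37*√11/2465 + 2717) - 31256 = (2717 - 37*√11/2465) - 31256 = -28539 - 37*√11/2465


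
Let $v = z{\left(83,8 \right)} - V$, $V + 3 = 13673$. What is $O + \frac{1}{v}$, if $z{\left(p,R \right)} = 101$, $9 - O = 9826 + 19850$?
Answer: $- \frac{402551524}{13569} \approx -29667.0$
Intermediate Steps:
$O = -29667$ ($O = 9 - \left(9826 + 19850\right) = 9 - 29676 = -29667$)
$V = 13670$ ($V = -3 + 13673 = 13670$)
$v = -13569$ ($v = 101 - 13670 = -13569$)
$O + \frac{1}{v} = -29667 + \frac{1}{-13569} = -29667 - \frac{1}{13569} = - \frac{402551524}{13569}$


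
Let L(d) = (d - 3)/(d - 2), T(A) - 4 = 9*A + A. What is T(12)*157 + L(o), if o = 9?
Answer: 136282/7 ≈ 19469.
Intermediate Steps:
T(A) = 4 + 10*A (T(A) = 4 + (9*A + A) = 4 + 10*A)
L(d) = (-3 + d)/(-2 + d)
T(12)*157 + L(o) = (4 + 10*12)*157 + (-3 + 9)/(-2 + 9) = (4 + 120)*157 + 6/7 = 124*157 + (⅐)*6 = 19468 + 6/7 = 136282/7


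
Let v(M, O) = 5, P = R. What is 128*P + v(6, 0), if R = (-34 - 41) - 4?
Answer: -10107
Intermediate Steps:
R = -79 (R = -75 - 4 = -79)
P = -79
128*P + v(6, 0) = 128*(-79) + 5 = -10112 + 5 = -10107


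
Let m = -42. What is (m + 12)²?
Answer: 900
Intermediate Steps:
(m + 12)² = (-42 + 12)² = (-30)² = 900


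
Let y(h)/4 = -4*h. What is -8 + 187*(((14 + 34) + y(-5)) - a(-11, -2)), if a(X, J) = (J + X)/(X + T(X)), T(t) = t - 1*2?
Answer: 571841/24 ≈ 23827.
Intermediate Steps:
y(h) = -16*h (y(h) = 4*(-4*h) = -16*h)
T(t) = -2 + t (T(t) = t - 2 = -2 + t)
a(X, J) = (J + X)/(-2 + 2*X) (a(X, J) = (J + X)/(X + (-2 + X)) = (J + X)/(-2 + 2*X))
-8 + 187*(((14 + 34) + y(-5)) - a(-11, -2)) = -8 + 187*(((14 + 34) - 16*(-5)) - (-2 - 11)/(2*(-1 - 11))) = -8 + 187*((48 + 80) - (-13)/(2*(-12))) = -8 + 187*(128 - (-1)*(-13)/(2*12)) = -8 + 187*(128 - 1*13/24) = -8 + 187*(128 - 13/24) = -8 + 187*(3059/24) = -8 + 572033/24 = 571841/24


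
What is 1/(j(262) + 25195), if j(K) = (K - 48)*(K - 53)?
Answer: 1/69921 ≈ 1.4302e-5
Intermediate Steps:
j(K) = (-53 + K)*(-48 + K) (j(K) = (-48 + K)*(-53 + K) = (-53 + K)*(-48 + K))
1/(j(262) + 25195) = 1/((2544 + 262² - 101*262) + 25195) = 1/((2544 + 68644 - 26462) + 25195) = 1/(44726 + 25195) = 1/69921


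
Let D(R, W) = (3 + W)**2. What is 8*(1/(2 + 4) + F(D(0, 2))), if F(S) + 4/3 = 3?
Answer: 44/3 ≈ 14.667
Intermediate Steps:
F(S) = 5/3 (F(S) = -4/3 + 3 = 5/3)
8*(1/(2 + 4) + F(D(0, 2))) = 8*(1/(2 + 4) + 5/3) = 8*(1/6 + 5/3) = 8*(11/6) = 44/3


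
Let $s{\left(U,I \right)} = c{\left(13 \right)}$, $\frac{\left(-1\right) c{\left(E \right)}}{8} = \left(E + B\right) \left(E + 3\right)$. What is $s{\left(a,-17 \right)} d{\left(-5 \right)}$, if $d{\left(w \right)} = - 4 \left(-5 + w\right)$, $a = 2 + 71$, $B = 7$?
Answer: $-102400$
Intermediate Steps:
$a = 73$
$c{\left(E \right)} = - 8 \left(3 + E\right) \left(7 + E\right)$ ($c{\left(E \right)} = - 8 \left(E + 7\right) \left(E + 3\right) = - 8 \left(7 + E\right) \left(3 + E\right) = - 8 \left(3 + E\right) \left(7 + E\right)$)
$d{\left(w \right)} = 20 - 4 w$
$s{\left(U,I \right)} = -2560$ ($s{\left(U,I \right)} = -168 - 1040 - 8 \cdot 13^{2} = -168 - 1040 - 1352 = -2560$)
$s{\left(a,-17 \right)} d{\left(-5 \right)} = - 2560 \left(20 - -20\right) = - 2560 \left(20 + 20\right) = \left(-2560\right) 40 = -102400$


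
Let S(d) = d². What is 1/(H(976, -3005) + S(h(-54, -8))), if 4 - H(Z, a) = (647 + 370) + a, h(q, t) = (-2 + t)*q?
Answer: 1/293592 ≈ 3.4061e-6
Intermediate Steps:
h(q, t) = q*(-2 + t)
H(Z, a) = -1013 - a (H(Z, a) = 4 - ((647 + 370) + a) = 4 - (1017 + a) = 4 + (-1017 - a) = -1013 - a)
1/(H(976, -3005) + S(h(-54, -8))) = 1/((-1013 - 1*(-3005)) + (-54*(-2 - 8))²) = 1/((-1013 + 3005) + (-54*(-10))²) = 1/(1992 + 540²) = 1/(1992 + 291600) = 1/293592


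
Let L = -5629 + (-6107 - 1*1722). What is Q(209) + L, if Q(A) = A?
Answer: -13249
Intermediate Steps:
L = -13458 (L = -5629 + (-6107 - 1722) = -5629 - 7829 = -13458)
Q(209) + L = 209 - 13458 = -13249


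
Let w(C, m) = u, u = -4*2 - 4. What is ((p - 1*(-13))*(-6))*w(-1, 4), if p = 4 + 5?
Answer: 1584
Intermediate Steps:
u = -12 (u = -8 - 4 = -12)
p = 9
w(C, m) = -12
((p - 1*(-13))*(-6))*w(-1, 4) = ((9 - 1*(-13))*(-6))*(-12) = ((9 + 13)*(-6))*(-12) = (22*(-6))*(-12) = -132*(-12) = 1584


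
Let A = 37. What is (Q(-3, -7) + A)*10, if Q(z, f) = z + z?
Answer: 310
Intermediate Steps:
Q(z, f) = 2*z
(Q(-3, -7) + A)*10 = (2*(-3) + 37)*10 = (-6 + 37)*10 = 31*10 = 310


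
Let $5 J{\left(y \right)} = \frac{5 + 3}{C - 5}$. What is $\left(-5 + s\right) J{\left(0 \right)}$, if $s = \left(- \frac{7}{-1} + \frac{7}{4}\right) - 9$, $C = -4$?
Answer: $\frac{14}{15} \approx 0.93333$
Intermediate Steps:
$J{\left(y \right)} = - \frac{8}{45}$ ($J{\left(y \right)} = \frac{\left(5 + 3\right) \frac{1}{-4 - 5}}{5} = \frac{8 \frac{1}{-9}}{5} = \frac{8 \left(- \frac{1}{9}\right)}{5} = \frac{1}{5} \left(- \frac{8}{9}\right) = - \frac{8}{45}$)
$s = - \frac{1}{4}$ ($s = \left(\left(-7\right) \left(-1\right) + 7 \cdot \frac{1}{4}\right) - 9 = \left(7 + \frac{7}{4}\right) - 9 = \frac{35}{4} - 9 = - \frac{1}{4} \approx -0.25$)
$\left(-5 + s\right) J{\left(0 \right)} = \left(-5 - \frac{1}{4}\right) \left(- \frac{8}{45}\right) = \left(- \frac{21}{4}\right) \left(- \frac{8}{45}\right) = \frac{14}{15}$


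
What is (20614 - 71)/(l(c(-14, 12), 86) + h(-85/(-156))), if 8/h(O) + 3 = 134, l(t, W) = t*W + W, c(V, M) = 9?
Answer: 2691133/112668 ≈ 23.885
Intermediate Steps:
l(t, W) = W + W*t (l(t, W) = W*t + W = W + W*t)
h(O) = 8/131 (h(O) = 8/(-3 + 134) = 8/131)
(20614 - 71)/(l(c(-14, 12), 86) + h(-85/(-156))) = (20614 - 71)/(86*(1 + 9) + 8/131) = 20543/(86*10 + 8/131) = 20543/(860 + 8/131) = 20543/(112668/131) = 20543*(131/112668) = 2691133/112668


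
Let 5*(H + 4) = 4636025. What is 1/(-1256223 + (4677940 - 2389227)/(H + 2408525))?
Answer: -3335726/4190413434185 ≈ -7.9604e-7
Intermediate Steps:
H = 927201 (H = -4 + (⅕)*4636025 = -4 + 927205 = 927201)
1/(-1256223 + (4677940 - 2389227)/(H + 2408525)) = 1/(-1256223 + (4677940 - 2389227)/(927201 + 2408525)) = 1/(-1256223 + 2288713/3335726) = 1/(-4190413434185/3335726) = -3335726/4190413434185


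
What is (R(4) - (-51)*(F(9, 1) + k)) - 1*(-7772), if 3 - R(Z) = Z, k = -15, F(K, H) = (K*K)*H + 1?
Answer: 11188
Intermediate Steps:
F(K, H) = 1 + H*K² (F(K, H) = K²*H + 1 = H*K² + 1 = 1 + H*K²)
R(Z) = 3 - Z
(R(4) - (-51)*(F(9, 1) + k)) - 1*(-7772) = ((3 - 1*4) - (-51)*((1 + 1*9²) - 15)) - 1*(-7772) = ((3 - 4) - (-51)*((1 + 1*81) - 15)) + 7772 = (-1 - (-51)*((1 + 81) - 15)) + 7772 = (-1 - (-51)*(82 - 15)) + 7772 = (-1 - (-51)*67) + 7772 = (-1 - 1*(-3417)) + 7772 = (-1 + 3417) + 7772 = 3416 + 7772 = 11188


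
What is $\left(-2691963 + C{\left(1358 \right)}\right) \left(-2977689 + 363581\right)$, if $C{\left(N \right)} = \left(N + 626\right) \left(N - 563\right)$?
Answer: $2913901747764$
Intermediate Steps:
$C{\left(N \right)} = \left(-563 + N\right) \left(626 + N\right)$ ($C{\left(N \right)} = \left(626 + N\right) \left(-563 + N\right) = \left(-563 + N\right) \left(626 + N\right)$)
$\left(-2691963 + C{\left(1358 \right)}\right) \left(-2977689 + 363581\right) = \left(-2691963 + \left(-352438 + 1358^{2} + 63 \cdot 1358\right)\right) \left(-2977689 + 363581\right) = \left(-2691963 + \left(-352438 + 1844164 + 85554\right)\right) \left(-2614108\right) = \left(-2691963 + 1577280\right) \left(-2614108\right) = \left(-1114683\right) \left(-2614108\right) = 2913901747764$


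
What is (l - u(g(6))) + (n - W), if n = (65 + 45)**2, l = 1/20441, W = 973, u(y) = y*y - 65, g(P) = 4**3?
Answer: 145049337/20441 ≈ 7096.0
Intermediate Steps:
g(P) = 64
u(y) = -65 + y**2 (u(y) = y**2 - 65 = -65 + y**2)
l = 1/20441 ≈ 4.8921e-5
n = 12100 (n = 110**2 = 12100)
(l - u(g(6))) + (n - W) = (1/20441 - (-65 + 64**2)) + (12100 - 1*973) = (1/20441 - (-65 + 4096)) + (12100 - 973) = (1/20441 - 1*4031) + 11127 = (1/20441 - 4031) + 11127 = -82397670/20441 + 11127 = 145049337/20441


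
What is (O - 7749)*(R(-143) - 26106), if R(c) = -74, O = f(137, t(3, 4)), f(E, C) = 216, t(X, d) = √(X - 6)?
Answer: 197213940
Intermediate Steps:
t(X, d) = √(-6 + X)
O = 216
(O - 7749)*(R(-143) - 26106) = (216 - 7749)*(-74 - 26106) = -7533*(-26180) = 197213940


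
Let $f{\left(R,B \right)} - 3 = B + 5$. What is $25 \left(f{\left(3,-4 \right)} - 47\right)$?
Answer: $-1075$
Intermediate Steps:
$f{\left(R,B \right)} = 8 + B$ ($f{\left(R,B \right)} = 3 + \left(B + 5\right) = 3 + \left(5 + B\right) = 8 + B$)
$25 \left(f{\left(3,-4 \right)} - 47\right) = 25 \left(\left(8 - 4\right) - 47\right) = 25 \left(4 - 47\right) = 25 \left(-43\right) = -1075$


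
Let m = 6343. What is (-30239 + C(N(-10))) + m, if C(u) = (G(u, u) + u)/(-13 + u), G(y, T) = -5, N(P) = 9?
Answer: -23897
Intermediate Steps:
C(u) = (-5 + u)/(-13 + u)
(-30239 + C(N(-10))) + m = (-30239 + (-5 + 9)/(-13 + 9)) + 6343 = (-30239 + 4/(-4)) + 6343 = (-30239 - ¼*4) + 6343 = (-30239 - 1) + 6343 = -30240 + 6343 = -23897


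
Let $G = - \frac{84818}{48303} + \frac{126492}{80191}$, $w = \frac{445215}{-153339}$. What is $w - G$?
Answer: $- \frac{539486985841259}{197984461166649} \approx -2.7249$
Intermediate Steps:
$w = - \frac{148405}{51113}$ ($w = 445215 \left(- \frac{1}{153339}\right) = - \frac{148405}{51113} \approx -2.9035$)
$G = - \frac{691697162}{3873465873}$ ($G = \left(-84818\right) \frac{1}{48303} + 126492 \cdot \frac{1}{80191} = - \frac{84818}{48303} + \frac{126492}{80191} = - \frac{691697162}{3873465873} \approx -0.17857$)
$w - G = - \frac{148405}{51113} - - \frac{691697162}{3873465873} = - \frac{148405}{51113} + \frac{691697162}{3873465873} = - \frac{539486985841259}{197984461166649}$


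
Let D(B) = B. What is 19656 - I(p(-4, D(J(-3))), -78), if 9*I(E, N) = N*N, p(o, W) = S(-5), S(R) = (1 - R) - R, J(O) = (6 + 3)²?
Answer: 18980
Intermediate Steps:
J(O) = 81 (J(O) = 9² = 81)
S(R) = 1 - 2*R
p(o, W) = 11 (p(o, W) = 1 - 2*(-5) = 1 + 10 = 11)
I(E, N) = N²/9 (I(E, N) = (N*N)/9 = N²/9)
19656 - I(p(-4, D(J(-3))), -78) = 19656 - (-78)²/9 = 19656 - 6084/9 = 19656 - 1*676 = 19656 - 676 = 18980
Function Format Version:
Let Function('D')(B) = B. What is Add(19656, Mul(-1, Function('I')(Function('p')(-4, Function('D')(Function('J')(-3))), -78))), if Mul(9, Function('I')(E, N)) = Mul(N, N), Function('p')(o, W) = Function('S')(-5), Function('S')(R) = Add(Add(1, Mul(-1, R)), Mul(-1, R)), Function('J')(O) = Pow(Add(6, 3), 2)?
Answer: 18980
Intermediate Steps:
Function('J')(O) = 81 (Function('J')(O) = Pow(9, 2) = 81)
Function('S')(R) = Add(1, Mul(-2, R))
Function('p')(o, W) = 11 (Function('p')(o, W) = Add(1, Mul(-2, -5)) = Add(1, 10) = 11)
Function('I')(E, N) = Mul(Rational(1, 9), Pow(N, 2)) (Function('I')(E, N) = Mul(Rational(1, 9), Mul(N, N)) = Mul(Rational(1, 9), Pow(N, 2)))
Add(19656, Mul(-1, Function('I')(Function('p')(-4, Function('D')(Function('J')(-3))), -78))) = Add(19656, Mul(-1, Mul(Rational(1, 9), Pow(-78, 2)))) = Add(19656, Mul(-1, Mul(Rational(1, 9), 6084))) = Add(19656, Mul(-1, 676)) = Add(19656, -676) = 18980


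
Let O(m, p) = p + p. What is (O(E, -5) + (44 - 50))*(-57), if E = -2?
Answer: 912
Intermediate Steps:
O(m, p) = 2*p
(O(E, -5) + (44 - 50))*(-57) = (2*(-5) + (44 - 50))*(-57) = (-10 - 6)*(-57) = -16*(-57) = 912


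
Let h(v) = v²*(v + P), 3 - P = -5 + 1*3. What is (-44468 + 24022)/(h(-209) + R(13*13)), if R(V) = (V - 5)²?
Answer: 10223/4442014 ≈ 0.0023014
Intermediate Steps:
P = 5 (P = 3 - (-5 + 1*3) = 3 - (-5 + 3) = 3 - 1*(-2) = 3 + 2 = 5)
R(V) = (-5 + V)²
h(v) = v²*(5 + v) (h(v) = v²*(v + 5) = v²*(5 + v))
(-44468 + 24022)/(h(-209) + R(13*13)) = (-44468 + 24022)/((-209)²*(5 - 209) + (-5 + 13*13)²) = -20446/(43681*(-204) + (-5 + 169)²) = -20446/(-8910924 + 164²) = -20446/(-8910924 + 26896) = -20446/(-8884028) = -20446*(-1/8884028) = 10223/4442014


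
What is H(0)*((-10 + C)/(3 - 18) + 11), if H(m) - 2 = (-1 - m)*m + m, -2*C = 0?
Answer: 70/3 ≈ 23.333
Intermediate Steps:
C = 0 (C = -1/2*0 = 0)
H(m) = 2 + m + m*(-1 - m) (H(m) = 2 + ((-1 - m)*m + m) = 2 + (m*(-1 - m) + m) = 2 + (m + m*(-1 - m)) = 2 + m + m*(-1 - m))
H(0)*((-10 + C)/(3 - 18) + 11) = (2 - 1*0**2)*((-10 + 0)/(3 - 18) + 11) = (2 - 1*0)*(-10/(-15) + 11) = (2 + 0)*(-10*(-1/15) + 11) = 2*(2/3 + 11) = 2*(35/3) = 70/3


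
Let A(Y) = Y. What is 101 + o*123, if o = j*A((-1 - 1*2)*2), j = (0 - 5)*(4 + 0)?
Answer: 14861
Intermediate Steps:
j = -20 (j = -5*4 = -20)
o = 120 (o = -20*(-1 - 1*2)*2 = -20*(-1 - 2)*2 = -(-60)*2 = -20*(-6) = 120)
101 + o*123 = 101 + 120*123 = 101 + 14760 = 14861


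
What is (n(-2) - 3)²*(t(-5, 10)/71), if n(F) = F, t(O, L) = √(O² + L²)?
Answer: 125*√5/71 ≈ 3.9367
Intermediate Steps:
t(O, L) = √(L² + O²)
(n(-2) - 3)²*(t(-5, 10)/71) = (-2 - 3)²*(√(10² + (-5)²)/71) = (-5)²*(√(100 + 25)*(1/71)) = 25*(√125*(1/71)) = 25*((5*√5)*(1/71)) = 25*(5*√5/71) = 125*√5/71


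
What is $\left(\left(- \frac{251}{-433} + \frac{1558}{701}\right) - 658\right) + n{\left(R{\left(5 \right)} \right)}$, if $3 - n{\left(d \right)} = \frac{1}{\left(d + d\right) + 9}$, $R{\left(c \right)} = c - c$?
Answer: $- \frac{1781975483}{2731797} \approx -652.31$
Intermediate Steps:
$R{\left(c \right)} = 0$
$n{\left(d \right)} = 3 - \frac{1}{9 + 2 d}$ ($n{\left(d \right)} = 3 - \frac{1}{\left(d + d\right) + 9} = 3 - \frac{1}{2 d + 9} = 3 - \frac{1}{9 + 2 d}$)
$\left(\left(- \frac{251}{-433} + \frac{1558}{701}\right) - 658\right) + n{\left(R{\left(5 \right)} \right)} = \left(\left(- \frac{251}{-433} + \frac{1558}{701}\right) - 658\right) + \frac{2 \left(13 + 3 \cdot 0\right)}{9 + 2 \cdot 0} = \left(\left(\left(-251\right) \left(- \frac{1}{433}\right) + 1558 \cdot \frac{1}{701}\right) - 658\right) + \frac{2 \left(13 + 0\right)}{9 + 0} = \left(\left(\frac{251}{433} + \frac{1558}{701}\right) - 658\right) + 2 \cdot \frac{1}{9} \cdot 13 = \left(\frac{850565}{303533} - 658\right) + 2 \cdot \frac{1}{9} \cdot 13 = - \frac{198874149}{303533} + \frac{26}{9} = - \frac{1781975483}{2731797}$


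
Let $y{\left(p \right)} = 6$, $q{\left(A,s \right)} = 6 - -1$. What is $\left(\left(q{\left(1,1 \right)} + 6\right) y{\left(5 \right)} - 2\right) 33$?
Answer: $2508$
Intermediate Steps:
$q{\left(A,s \right)} = 7$ ($q{\left(A,s \right)} = 6 + 1 = 7$)
$\left(\left(q{\left(1,1 \right)} + 6\right) y{\left(5 \right)} - 2\right) 33 = \left(\left(7 + 6\right) 6 - 2\right) 33 = \left(13 \cdot 6 - 2\right) 33 = \left(78 - 2\right) 33 = 76 \cdot 33 = 2508$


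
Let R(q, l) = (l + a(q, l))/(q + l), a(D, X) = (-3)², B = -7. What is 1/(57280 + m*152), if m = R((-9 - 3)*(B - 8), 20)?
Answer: 25/1432551 ≈ 1.7451e-5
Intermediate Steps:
a(D, X) = 9
R(q, l) = (9 + l)/(l + q) (R(q, l) = (l + 9)/(q + l) = (9 + l)/(l + q))
m = 29/200 (m = (9 + 20)/(20 + (-9 - 3)*(-7 - 8)) = 29/(20 - 12*(-15)) = 29/(20 + 180) = 29/200 ≈ 0.14500)
1/(57280 + m*152) = 1/(57280 + (29/200)*152) = 1/(57280 + 551/25) = 1/(1432551/25) = 25/1432551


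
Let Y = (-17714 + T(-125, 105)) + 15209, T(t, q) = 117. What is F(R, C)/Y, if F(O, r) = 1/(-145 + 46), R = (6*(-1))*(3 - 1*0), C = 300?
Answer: 1/236412 ≈ 4.2299e-6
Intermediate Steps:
R = -18 (R = -6*(3 + 0) = -6*3 = -18)
F(O, r) = -1/99 (F(O, r) = 1/(-99) = -1/99)
Y = -2388 (Y = (-17714 + 117) + 15209 = -17597 + 15209 = -2388)
F(R, C)/Y = -1/99/(-2388) = -1/99*(-1/2388) = 1/236412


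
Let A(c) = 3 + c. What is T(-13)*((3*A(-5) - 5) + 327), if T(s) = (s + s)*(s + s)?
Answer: 213616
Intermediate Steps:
T(s) = 4*s² (T(s) = (2*s)*(2*s) = 4*s²)
T(-13)*((3*A(-5) - 5) + 327) = (4*(-13)²)*((3*(3 - 5) - 5) + 327) = (4*169)*((3*(-2) - 5) + 327) = 676*((-6 - 5) + 327) = 676*(-11 + 327) = 676*316 = 213616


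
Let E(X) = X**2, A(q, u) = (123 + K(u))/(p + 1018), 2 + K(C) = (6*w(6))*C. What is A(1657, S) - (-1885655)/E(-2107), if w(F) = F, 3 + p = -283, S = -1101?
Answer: -174044527775/3249676668 ≈ -53.557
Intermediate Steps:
p = -286 (p = -3 - 283 = -286)
K(C) = -2 + 36*C (K(C) = -2 + (6*6)*C = -2 + 36*C)
A(q, u) = 121/732 + 3*u/61 (A(q, u) = (123 + (-2 + 36*u))/(-286 + 1018) = (121 + 36*u)/732 = (121 + 36*u)*(1/732) = 121/732 + 3*u/61)
A(1657, S) - (-1885655)/E(-2107) = (121/732 + (3/61)*(-1101)) - (-1885655)/((-2107)**2) = (121/732 - 3303/61) - (-1885655)/4439449 = -39515/732 - (-1885655)/4439449 = -39515/732 - 1*(-1885655/4439449) = -39515/732 + 1885655/4439449 = -174044527775/3249676668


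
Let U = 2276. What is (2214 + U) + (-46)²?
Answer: 6606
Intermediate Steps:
(2214 + U) + (-46)² = (2214 + 2276) + (-46)² = 4490 + 2116 = 6606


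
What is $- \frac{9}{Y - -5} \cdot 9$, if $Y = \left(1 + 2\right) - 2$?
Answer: $- \frac{27}{2} \approx -13.5$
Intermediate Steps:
$Y = 1$ ($Y = 3 - 2 = 1$)
$- \frac{9}{Y - -5} \cdot 9 = - \frac{9}{1 - -5} \cdot 9 = - \frac{9}{1 + 5} \cdot 9 = - \frac{9}{6} \cdot 9 = \left(-1\right) \frac{3}{2} \cdot 9 = \left(- \frac{3}{2}\right) 9 = - \frac{27}{2}$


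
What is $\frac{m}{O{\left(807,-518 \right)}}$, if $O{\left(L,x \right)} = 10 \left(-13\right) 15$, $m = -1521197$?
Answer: $\frac{1521197}{1950} \approx 780.1$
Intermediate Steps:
$O{\left(L,x \right)} = -1950$ ($O{\left(L,x \right)} = \left(-130\right) 15 = -1950$)
$\frac{m}{O{\left(807,-518 \right)}} = - \frac{1521197}{-1950} = \left(-1521197\right) \left(- \frac{1}{1950}\right) = \frac{1521197}{1950}$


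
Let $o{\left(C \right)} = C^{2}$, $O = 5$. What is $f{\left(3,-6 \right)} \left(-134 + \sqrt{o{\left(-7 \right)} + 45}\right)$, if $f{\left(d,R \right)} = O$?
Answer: $-670 + 5 \sqrt{94} \approx -621.52$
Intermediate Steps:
$f{\left(d,R \right)} = 5$
$f{\left(3,-6 \right)} \left(-134 + \sqrt{o{\left(-7 \right)} + 45}\right) = 5 \left(-134 + \sqrt{\left(-7\right)^{2} + 45}\right) = 5 \left(-134 + \sqrt{49 + 45}\right) = 5 \left(-134 + \sqrt{94}\right) = -670 + 5 \sqrt{94}$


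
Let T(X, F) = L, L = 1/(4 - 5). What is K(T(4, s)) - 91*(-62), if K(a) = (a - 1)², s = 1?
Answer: 5646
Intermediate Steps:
L = -1 (L = 1/(-1) = -1)
T(X, F) = -1
K(a) = (-1 + a)²
K(T(4, s)) - 91*(-62) = (-1 - 1)² - 91*(-62) = (-2)² + 5642 = 4 + 5642 = 5646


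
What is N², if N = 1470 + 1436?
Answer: 8444836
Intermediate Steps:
N = 2906
N² = 2906² = 8444836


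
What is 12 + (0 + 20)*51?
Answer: 1032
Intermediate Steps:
12 + (0 + 20)*51 = 12 + 20*51 = 12 + 1020 = 1032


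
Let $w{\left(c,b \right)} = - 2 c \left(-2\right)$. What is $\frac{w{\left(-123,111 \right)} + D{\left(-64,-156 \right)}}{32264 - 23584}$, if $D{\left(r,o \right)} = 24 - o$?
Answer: $- \frac{39}{1085} \approx -0.035945$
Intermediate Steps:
$w{\left(c,b \right)} = 4 c$
$\frac{w{\left(-123,111 \right)} + D{\left(-64,-156 \right)}}{32264 - 23584} = \frac{4 \left(-123\right) + \left(24 - -156\right)}{32264 - 23584} = \frac{-492 + \left(24 + 156\right)}{8680} = \left(-492 + 180\right) \frac{1}{8680} = \left(-312\right) \frac{1}{8680} = - \frac{39}{1085}$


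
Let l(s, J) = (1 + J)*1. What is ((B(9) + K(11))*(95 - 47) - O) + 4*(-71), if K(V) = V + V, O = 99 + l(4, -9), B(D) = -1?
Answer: 633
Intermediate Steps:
l(s, J) = 1 + J
O = 91 (O = 99 + (1 - 9) = 99 - 8 = 91)
K(V) = 2*V
((B(9) + K(11))*(95 - 47) - O) + 4*(-71) = ((-1 + 2*11)*(95 - 47) - 1*91) + 4*(-71) = ((-1 + 22)*48 - 91) - 284 = (21*48 - 91) - 284 = (1008 - 91) - 284 = 917 - 284 = 633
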